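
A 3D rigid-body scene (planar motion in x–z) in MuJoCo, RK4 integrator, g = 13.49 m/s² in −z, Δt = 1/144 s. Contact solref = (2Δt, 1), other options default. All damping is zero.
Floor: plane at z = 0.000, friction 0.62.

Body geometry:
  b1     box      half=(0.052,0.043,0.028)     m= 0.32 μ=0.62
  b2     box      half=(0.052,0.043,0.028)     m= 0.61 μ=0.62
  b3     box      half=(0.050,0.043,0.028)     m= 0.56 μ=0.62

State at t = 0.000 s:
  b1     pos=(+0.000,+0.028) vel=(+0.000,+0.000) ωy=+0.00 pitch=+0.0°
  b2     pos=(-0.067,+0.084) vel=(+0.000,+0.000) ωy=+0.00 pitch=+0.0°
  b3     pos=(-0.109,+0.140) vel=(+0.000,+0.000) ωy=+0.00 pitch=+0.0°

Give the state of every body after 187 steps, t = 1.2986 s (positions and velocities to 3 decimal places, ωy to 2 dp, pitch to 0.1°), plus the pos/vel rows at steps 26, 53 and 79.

State at t = 1.2986 s:
  b1     pos=(+0.000,+0.028) vel=(+0.000,+0.000) ωy=+0.00 pitch=+0.0°
  b2     pos=(-0.119,+0.052) vel=(+0.000,+0.000) ωy=+0.00 pitch=-90.0°
  b3     pos=(-0.200,+0.050) vel=(+0.000,+0.000) ωy=+0.00 pitch=-90.0°

Key-timestep trajectory:
   step    t(s)  b1.x    b1.z    b1.vx   b1.vz   b2.x    b2.z    b2.vx   b2.vz   b3.x    b3.z    b3.vx   b3.vz 
     26  0.1806   +0.000  +0.028  +0.000  +0.000   -0.094  +0.058  -0.256  +0.063   -0.171  +0.053  -0.305  +0.184
     53  0.3681   +0.000  +0.028  +0.000  +0.000   -0.131  +0.057  +0.032  -0.008   -0.213  +0.055  +0.021  -0.005
     79  0.5486   +0.000  +0.028  +0.000  +0.000   -0.117  +0.053  -0.164  -0.078   -0.200  +0.050  -0.050  +0.019


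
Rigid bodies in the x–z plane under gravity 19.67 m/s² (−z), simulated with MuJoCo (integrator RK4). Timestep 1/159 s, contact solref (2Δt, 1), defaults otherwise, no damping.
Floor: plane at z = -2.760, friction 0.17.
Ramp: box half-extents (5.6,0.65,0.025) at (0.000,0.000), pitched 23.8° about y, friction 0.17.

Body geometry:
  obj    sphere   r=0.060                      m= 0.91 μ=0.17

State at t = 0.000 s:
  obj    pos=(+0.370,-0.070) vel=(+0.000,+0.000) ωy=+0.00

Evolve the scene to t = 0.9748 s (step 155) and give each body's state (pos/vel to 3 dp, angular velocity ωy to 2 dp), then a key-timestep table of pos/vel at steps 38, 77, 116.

State at t = 0.9748 s:
  obj    pos=(+2.835,-1.158) vel=(+5.058,-2.231) ωy=+92.09

Key-timestep trajectory:
   step    t(s)  obj.x    obj.z    obj.vx   obj.vz 
     38  0.2390   +0.518  -0.136  +1.240  -0.547
     77  0.4843   +0.979  -0.339  +2.513  -1.108
    116  0.7296   +1.751  -0.679  +3.785  -1.669


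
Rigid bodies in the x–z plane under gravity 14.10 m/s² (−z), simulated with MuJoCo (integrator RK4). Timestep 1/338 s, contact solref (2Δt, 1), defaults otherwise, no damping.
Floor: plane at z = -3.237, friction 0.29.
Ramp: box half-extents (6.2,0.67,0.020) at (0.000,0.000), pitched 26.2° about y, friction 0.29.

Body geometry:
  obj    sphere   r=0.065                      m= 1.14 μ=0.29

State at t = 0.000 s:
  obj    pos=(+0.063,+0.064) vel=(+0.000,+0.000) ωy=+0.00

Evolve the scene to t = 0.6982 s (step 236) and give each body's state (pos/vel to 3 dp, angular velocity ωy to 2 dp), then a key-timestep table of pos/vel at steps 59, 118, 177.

State at t = 0.6982 s:
  obj    pos=(+1.036,-0.415) vel=(+2.786,-1.371) ωy=+47.76

Key-timestep trajectory:
   step    t(s)  obj.x    obj.z    obj.vx   obj.vz 
     59  0.1746   +0.124  +0.034  +0.697  -0.343
    118  0.3491   +0.306  -0.056  +1.393  -0.685
    177  0.5237   +0.610  -0.205  +2.089  -1.028


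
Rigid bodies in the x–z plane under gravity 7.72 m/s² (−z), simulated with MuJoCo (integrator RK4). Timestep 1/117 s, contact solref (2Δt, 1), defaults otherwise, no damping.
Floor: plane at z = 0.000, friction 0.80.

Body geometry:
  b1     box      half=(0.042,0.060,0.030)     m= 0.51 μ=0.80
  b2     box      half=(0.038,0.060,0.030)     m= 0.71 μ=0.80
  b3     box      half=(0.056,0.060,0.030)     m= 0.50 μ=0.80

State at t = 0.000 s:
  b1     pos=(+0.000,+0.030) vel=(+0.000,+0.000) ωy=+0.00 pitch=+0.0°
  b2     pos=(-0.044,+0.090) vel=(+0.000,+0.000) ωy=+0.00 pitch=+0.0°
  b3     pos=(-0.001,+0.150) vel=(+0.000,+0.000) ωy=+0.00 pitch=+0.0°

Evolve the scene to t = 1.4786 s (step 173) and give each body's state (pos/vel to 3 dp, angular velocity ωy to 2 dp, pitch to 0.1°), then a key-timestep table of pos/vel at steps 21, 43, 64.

State at t = 1.4786 s:
  b1     pos=(+0.000,+0.030) vel=(+0.000,+0.000) ωy=+0.00 pitch=+0.0°
  b2     pos=(-0.080,+0.038) vel=(+0.000,+0.000) ωy=+0.00 pitch=-90.0°
  b3     pos=(+0.126,+0.030) vel=(+0.000,+0.000) ωy=+0.00 pitch=+180.0°

Key-timestep trajectory:
   step    t(s)  b1.x    b1.z    b1.vx   b1.vz   b2.x    b2.z    b2.vx   b2.vz   b3.x    b3.z    b3.vx   b3.vz 
     21  0.1795   +0.000  +0.030  +0.000  +0.000   -0.044  +0.090  -0.004  +0.000   +0.009  +0.146  +0.129  -0.102
     43  0.3675   +0.000  +0.030  +0.000  +0.000   -0.047  +0.089  -0.054  -0.009   +0.057  +0.114  +0.403  -0.094
     64  0.5470   +0.000  +0.030  +0.000  +0.000   -0.073  +0.066  -0.209  -0.487   +0.128  +0.025  -0.007  +0.094


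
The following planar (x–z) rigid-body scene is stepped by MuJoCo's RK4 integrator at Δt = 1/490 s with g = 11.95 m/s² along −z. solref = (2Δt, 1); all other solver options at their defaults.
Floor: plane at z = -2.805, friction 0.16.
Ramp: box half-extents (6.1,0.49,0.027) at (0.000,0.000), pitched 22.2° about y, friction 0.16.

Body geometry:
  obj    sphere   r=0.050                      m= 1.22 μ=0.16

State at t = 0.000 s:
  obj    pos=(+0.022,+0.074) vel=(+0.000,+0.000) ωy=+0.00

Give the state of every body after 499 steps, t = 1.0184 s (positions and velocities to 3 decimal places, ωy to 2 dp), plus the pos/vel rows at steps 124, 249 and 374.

State at t = 1.0184 s:
  obj    pos=(+1.571,-0.558) vel=(+3.041,-1.241) ωy=+65.68

Key-timestep trajectory:
   step    t(s)  obj.x    obj.z    obj.vx   obj.vz 
    124  0.2531   +0.118  +0.035  +0.756  -0.308
    249  0.5082   +0.408  -0.083  +1.518  -0.619
    374  0.7633   +0.892  -0.281  +2.279  -0.930


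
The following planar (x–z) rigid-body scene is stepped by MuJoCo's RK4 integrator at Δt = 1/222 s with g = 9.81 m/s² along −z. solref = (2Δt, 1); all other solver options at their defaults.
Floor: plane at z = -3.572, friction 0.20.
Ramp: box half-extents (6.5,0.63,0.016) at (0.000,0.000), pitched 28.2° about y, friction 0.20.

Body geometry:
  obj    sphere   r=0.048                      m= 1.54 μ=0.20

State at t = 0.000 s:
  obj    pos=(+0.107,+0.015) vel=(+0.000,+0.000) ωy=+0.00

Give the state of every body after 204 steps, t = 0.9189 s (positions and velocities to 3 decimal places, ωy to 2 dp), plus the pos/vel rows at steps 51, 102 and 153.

State at t = 0.9189 s:
  obj    pos=(+1.339,-0.646) vel=(+2.682,-1.438) ωy=+63.37

Key-timestep trajectory:
   step    t(s)  obj.x    obj.z    obj.vx   obj.vz 
     51  0.2297   +0.184  -0.026  +0.671  -0.360
    102  0.4595   +0.415  -0.150  +1.341  -0.719
    153  0.6892   +0.800  -0.357  +2.011  -1.079


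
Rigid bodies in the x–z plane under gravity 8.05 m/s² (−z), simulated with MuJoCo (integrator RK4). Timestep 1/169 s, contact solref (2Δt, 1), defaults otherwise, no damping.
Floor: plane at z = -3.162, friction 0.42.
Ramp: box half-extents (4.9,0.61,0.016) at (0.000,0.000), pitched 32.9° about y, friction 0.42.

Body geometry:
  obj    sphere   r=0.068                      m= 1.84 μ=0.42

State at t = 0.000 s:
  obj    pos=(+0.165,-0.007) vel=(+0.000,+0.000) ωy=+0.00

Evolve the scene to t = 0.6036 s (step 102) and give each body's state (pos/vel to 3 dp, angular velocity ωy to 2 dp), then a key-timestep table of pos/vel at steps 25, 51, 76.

State at t = 0.6036 s:
  obj    pos=(+0.643,-0.316) vel=(+1.583,-1.024) ωy=+27.71

Key-timestep trajectory:
   step    t(s)  obj.x    obj.z    obj.vx   obj.vz 
     25  0.1479   +0.194  -0.025  +0.388  -0.251
     51  0.3018   +0.285  -0.084  +0.792  -0.512
     76  0.4497   +0.430  -0.178  +1.179  -0.763


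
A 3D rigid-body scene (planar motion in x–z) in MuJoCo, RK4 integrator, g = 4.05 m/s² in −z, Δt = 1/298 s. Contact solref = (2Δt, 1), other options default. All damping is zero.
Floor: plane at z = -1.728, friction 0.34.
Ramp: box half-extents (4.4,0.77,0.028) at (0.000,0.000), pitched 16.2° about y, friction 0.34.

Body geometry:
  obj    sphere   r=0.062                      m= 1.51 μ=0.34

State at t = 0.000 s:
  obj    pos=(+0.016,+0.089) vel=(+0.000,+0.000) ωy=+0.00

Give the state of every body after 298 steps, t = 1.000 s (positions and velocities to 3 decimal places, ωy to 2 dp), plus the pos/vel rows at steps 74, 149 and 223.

State at t = 1.000 s:
  obj    pos=(+0.404,-0.024) vel=(+0.775,-0.225) ωy=+13.02

Key-timestep trajectory:
   step    t(s)  obj.x    obj.z    obj.vx   obj.vz 
     74  0.2483   +0.040  +0.082  +0.192  -0.056
    149  0.5000   +0.113  +0.061  +0.388  -0.113
    223  0.7483   +0.233  +0.026  +0.580  -0.169


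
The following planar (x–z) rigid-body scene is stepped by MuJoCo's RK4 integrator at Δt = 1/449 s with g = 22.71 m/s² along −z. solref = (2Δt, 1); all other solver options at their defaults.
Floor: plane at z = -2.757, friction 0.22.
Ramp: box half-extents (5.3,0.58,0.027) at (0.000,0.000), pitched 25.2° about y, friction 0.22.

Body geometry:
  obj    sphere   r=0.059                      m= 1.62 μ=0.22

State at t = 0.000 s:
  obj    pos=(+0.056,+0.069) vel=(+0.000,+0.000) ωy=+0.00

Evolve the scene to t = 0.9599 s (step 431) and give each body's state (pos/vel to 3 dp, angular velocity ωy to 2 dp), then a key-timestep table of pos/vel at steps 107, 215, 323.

State at t = 0.9599 s:
  obj    pos=(+2.935,-1.286) vel=(+5.999,-2.823) ωy=+112.36

Key-timestep trajectory:
   step    t(s)  obj.x    obj.z    obj.vx   obj.vz 
    107  0.2383   +0.233  -0.015  +1.489  -0.701
    215  0.4788   +0.772  -0.268  +2.993  -1.408
    323  0.7194   +1.673  -0.692  +4.496  -2.116


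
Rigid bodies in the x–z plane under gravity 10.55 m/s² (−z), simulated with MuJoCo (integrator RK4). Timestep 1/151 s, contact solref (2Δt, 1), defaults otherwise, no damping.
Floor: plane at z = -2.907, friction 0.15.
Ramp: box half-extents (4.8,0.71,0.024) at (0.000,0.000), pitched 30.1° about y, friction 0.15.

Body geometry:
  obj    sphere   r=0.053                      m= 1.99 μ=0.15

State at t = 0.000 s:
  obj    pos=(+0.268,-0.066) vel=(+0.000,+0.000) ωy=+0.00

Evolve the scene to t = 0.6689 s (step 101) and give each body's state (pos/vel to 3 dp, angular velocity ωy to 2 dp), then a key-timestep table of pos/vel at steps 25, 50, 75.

State at t = 0.6689 s:
  obj    pos=(+1.027,-0.506) vel=(+2.264,-1.330) ωy=+43.06

Key-timestep trajectory:
   step    t(s)  obj.x    obj.z    obj.vx   obj.vz 
     25  0.1656   +0.314  -0.093  +0.563  -0.322
     50  0.3311   +0.454  -0.174  +1.119  -0.661
     75  0.4967   +0.686  -0.309  +1.692  -0.960


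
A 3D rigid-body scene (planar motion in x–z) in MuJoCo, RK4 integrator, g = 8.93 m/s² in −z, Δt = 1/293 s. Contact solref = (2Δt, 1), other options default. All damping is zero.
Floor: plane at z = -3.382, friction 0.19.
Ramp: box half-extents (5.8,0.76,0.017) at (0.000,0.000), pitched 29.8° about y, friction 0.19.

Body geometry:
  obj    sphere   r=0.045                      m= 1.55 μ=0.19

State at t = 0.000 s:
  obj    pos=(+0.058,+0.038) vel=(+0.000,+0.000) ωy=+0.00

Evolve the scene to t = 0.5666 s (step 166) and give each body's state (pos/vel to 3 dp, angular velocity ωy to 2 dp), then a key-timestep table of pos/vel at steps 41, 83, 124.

State at t = 0.5666 s:
  obj    pos=(+0.500,-0.215) vel=(+1.559,-0.893) ωy=+39.90

Key-timestep trajectory:
   step    t(s)  obj.x    obj.z    obj.vx   obj.vz 
     41  0.1399   +0.085  +0.023  +0.385  -0.221
     83  0.2833   +0.169  -0.025  +0.779  -0.446
    124  0.4232   +0.305  -0.103  +1.164  -0.667


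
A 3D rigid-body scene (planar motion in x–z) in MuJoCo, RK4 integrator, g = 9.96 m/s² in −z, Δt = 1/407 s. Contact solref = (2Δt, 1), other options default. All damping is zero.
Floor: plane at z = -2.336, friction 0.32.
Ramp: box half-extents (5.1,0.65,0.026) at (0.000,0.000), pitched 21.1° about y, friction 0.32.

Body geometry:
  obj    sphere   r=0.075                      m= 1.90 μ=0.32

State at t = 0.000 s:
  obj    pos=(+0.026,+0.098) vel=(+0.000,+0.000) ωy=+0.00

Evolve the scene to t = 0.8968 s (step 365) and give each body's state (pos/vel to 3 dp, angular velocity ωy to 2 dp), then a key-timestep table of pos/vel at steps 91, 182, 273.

State at t = 0.8968 s:
  obj    pos=(+0.987,-0.273) vel=(+2.143,-0.827) ωy=+30.62

Key-timestep trajectory:
   step    t(s)  obj.x    obj.z    obj.vx   obj.vz 
     91  0.2236   +0.086  +0.075  +0.534  -0.206
    182  0.4472   +0.265  +0.006  +1.069  -0.412
    273  0.6708   +0.564  -0.109  +1.603  -0.618


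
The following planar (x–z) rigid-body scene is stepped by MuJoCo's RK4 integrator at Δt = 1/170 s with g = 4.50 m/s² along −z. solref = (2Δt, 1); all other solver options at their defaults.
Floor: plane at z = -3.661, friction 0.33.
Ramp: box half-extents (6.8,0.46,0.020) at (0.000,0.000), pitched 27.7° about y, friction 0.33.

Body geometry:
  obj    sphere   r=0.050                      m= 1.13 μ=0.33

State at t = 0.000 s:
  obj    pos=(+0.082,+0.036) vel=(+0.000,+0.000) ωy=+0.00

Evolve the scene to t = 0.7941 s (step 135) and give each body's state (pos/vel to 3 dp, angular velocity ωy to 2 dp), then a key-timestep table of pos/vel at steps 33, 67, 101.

State at t = 0.7941 s:
  obj    pos=(+0.499,-0.183) vel=(+1.051,-0.552) ωy=+23.72

Key-timestep trajectory:
   step    t(s)  obj.x    obj.z    obj.vx   obj.vz 
     33  0.1941   +0.107  +0.023  +0.257  -0.135
     67  0.3941   +0.185  -0.018  +0.521  -0.274
    101  0.5941   +0.316  -0.087  +0.786  -0.413


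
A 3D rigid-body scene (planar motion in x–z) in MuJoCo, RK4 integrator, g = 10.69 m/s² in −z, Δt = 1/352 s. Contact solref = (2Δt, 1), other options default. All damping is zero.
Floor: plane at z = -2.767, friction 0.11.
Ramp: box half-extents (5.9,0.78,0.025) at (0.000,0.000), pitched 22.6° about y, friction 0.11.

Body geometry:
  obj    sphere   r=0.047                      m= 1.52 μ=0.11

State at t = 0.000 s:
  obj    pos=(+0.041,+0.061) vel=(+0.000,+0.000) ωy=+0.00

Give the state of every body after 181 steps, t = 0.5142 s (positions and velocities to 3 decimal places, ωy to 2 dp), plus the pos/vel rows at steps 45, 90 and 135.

State at t = 0.5142 s:
  obj    pos=(+0.410,-0.093) vel=(+1.432,-0.605) ωy=+29.64

Key-timestep trajectory:
   step    t(s)  obj.x    obj.z    obj.vx   obj.vz 
     45  0.1278   +0.064  +0.051  +0.357  -0.149
     90  0.2557   +0.132  +0.023  +0.712  -0.301
    135  0.3835   +0.246  -0.024  +1.072  -0.439


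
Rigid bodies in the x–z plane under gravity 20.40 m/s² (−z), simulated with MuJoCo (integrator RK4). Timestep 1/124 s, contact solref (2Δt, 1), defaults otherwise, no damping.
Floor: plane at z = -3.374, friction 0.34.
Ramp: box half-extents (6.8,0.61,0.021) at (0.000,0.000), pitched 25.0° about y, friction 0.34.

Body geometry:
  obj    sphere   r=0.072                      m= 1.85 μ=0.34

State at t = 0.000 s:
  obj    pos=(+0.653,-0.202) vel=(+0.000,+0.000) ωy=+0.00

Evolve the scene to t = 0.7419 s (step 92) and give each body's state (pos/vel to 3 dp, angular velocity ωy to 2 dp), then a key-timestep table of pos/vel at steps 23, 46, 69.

State at t = 0.7419 s:
  obj    pos=(+2.189,-0.918) vel=(+4.141,-1.931) ωy=+63.44

Key-timestep trajectory:
   step    t(s)  obj.x    obj.z    obj.vx   obj.vz 
     23  0.1855   +0.749  -0.247  +1.036  -0.483
     46  0.3710   +1.037  -0.381  +2.071  -0.966
     69  0.5565   +1.517  -0.605  +3.106  -1.448


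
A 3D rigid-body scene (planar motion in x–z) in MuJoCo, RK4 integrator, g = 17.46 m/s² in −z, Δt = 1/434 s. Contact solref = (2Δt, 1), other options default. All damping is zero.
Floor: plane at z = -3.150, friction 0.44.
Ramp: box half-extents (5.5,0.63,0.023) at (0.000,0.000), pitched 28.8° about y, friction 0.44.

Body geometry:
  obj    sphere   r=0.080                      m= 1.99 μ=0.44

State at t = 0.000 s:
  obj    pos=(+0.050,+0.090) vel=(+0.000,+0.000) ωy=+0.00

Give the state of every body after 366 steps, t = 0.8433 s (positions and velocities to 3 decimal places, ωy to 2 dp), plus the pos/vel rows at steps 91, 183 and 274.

State at t = 0.8433 s:
  obj    pos=(+1.922,-0.939) vel=(+4.440,-2.441) ωy=+63.33

Key-timestep trajectory:
   step    t(s)  obj.x    obj.z    obj.vx   obj.vz 
     91  0.2097   +0.166  +0.026  +1.104  -0.607
    183  0.4217   +0.518  -0.167  +2.220  -1.221
    274  0.6313   +1.099  -0.487  +3.324  -1.827


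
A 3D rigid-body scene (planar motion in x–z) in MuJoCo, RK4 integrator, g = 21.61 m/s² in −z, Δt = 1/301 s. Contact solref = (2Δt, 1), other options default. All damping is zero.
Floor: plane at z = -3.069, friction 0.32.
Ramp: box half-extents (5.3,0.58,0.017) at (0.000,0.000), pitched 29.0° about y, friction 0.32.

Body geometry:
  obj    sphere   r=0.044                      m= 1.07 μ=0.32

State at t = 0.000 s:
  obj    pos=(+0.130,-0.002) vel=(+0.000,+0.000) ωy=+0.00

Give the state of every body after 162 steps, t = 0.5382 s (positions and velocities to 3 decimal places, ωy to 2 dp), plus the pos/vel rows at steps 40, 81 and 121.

State at t = 0.5382 s:
  obj    pos=(+1.078,-0.528) vel=(+3.523,-1.953) ωy=+91.52

Key-timestep trajectory:
   step    t(s)  obj.x    obj.z    obj.vx   obj.vz 
     40  0.1329   +0.188  -0.034  +0.870  -0.482
     81  0.2691   +0.367  -0.134  +1.761  -0.976
    121  0.4020   +0.659  -0.295  +2.631  -1.458


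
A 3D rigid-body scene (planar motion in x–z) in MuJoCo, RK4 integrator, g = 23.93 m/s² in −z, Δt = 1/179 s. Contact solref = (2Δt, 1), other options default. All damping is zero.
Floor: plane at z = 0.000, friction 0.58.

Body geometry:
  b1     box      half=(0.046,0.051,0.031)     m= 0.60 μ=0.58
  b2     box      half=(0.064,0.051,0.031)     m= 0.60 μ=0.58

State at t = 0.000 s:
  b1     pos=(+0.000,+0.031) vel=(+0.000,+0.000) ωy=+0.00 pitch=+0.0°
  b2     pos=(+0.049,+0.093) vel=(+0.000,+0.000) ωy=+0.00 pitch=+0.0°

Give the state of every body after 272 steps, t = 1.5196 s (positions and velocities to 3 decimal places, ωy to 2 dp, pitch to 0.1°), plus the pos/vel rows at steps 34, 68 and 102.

State at t = 1.5196 s:
  b1     pos=(+0.000,+0.031) vel=(+0.000,+0.000) ωy=+0.00 pitch=+0.0°
  b2     pos=(+0.208,+0.031) vel=(+0.000,+0.000) ωy=+0.00 pitch=+180.0°

Key-timestep trajectory:
   step    t(s)  b1.x    b1.z    b1.vx   b1.vz   b2.x    b2.z    b2.vx   b2.vz 
     34  0.1899   +0.000  +0.031  -0.001  +0.000   +0.076  +0.073  +0.349  -0.665
     68  0.3799   +0.000  +0.031  +0.000  +0.000   +0.137  +0.071  +0.082  +0.005
    102  0.5698   +0.000  +0.031  +0.000  +0.000   +0.157  +0.069  +0.278  -0.063


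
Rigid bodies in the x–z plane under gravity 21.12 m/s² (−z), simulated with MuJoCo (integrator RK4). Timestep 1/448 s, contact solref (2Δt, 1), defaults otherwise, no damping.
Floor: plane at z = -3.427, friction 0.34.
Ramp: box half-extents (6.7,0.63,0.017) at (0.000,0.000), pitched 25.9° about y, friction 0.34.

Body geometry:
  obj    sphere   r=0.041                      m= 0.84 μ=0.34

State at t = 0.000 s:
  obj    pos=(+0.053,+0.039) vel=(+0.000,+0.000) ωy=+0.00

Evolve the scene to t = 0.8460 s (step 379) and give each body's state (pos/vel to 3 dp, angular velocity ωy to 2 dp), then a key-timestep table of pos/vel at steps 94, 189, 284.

State at t = 0.8460 s:
  obj    pos=(+2.174,-0.991) vel=(+5.015,-2.435) ωy=+135.95

Key-timestep trajectory:
   step    t(s)  obj.x    obj.z    obj.vx   obj.vz 
     94  0.2098   +0.183  -0.025  +1.244  -0.604
    189  0.4219   +0.580  -0.217  +2.501  -1.214
    284  0.6339   +1.244  -0.540  +3.758  -1.825


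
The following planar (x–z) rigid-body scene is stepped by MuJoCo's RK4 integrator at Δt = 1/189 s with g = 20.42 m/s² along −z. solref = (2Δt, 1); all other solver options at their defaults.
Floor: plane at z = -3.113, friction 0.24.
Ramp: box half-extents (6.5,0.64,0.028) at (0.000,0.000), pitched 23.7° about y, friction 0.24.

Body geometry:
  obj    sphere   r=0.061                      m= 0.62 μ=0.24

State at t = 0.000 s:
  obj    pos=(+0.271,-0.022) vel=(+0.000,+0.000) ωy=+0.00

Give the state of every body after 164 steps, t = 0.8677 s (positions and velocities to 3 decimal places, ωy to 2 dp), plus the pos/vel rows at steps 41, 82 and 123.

State at t = 0.8677 s:
  obj    pos=(+2.292,-0.909) vel=(+4.658,-2.045) ωy=+83.38

Key-timestep trajectory:
   step    t(s)  obj.x    obj.z    obj.vx   obj.vz 
     41  0.2169   +0.397  -0.077  +1.165  -0.511
     82  0.4339   +0.776  -0.244  +2.329  -1.023
    123  0.6508   +1.408  -0.521  +3.494  -1.534


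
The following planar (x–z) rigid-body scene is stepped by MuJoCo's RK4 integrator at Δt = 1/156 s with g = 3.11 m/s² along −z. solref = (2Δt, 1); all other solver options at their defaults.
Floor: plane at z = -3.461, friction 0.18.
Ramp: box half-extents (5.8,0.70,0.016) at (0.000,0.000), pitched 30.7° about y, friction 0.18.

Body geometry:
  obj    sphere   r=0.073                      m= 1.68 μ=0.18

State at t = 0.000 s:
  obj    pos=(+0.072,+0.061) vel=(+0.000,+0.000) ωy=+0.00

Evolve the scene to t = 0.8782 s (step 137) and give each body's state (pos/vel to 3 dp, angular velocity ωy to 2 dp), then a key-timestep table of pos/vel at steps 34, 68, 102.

State at t = 0.8782 s:
  obj    pos=(+0.448,-0.163) vel=(+0.857,-0.509) ωy=+13.64

Key-timestep trajectory:
   step    t(s)  obj.x    obj.z    obj.vx   obj.vz 
     34  0.2179   +0.095  +0.047  +0.213  -0.126
     68  0.4359   +0.165  +0.006  +0.425  -0.252
    102  0.6538   +0.280  -0.063  +0.638  -0.379


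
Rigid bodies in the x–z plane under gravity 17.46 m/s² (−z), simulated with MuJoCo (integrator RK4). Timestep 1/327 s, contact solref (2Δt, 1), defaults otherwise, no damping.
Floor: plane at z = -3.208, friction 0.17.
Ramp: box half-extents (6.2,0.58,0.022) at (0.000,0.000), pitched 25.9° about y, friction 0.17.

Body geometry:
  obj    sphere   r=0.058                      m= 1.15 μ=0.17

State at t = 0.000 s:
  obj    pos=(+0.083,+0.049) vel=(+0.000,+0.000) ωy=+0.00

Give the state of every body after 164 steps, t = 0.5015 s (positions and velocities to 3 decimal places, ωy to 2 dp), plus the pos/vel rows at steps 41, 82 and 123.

State at t = 0.5015 s:
  obj    pos=(+0.699,-0.251) vel=(+2.458,-1.194) ωy=+47.09

Key-timestep trajectory:
   step    t(s)  obj.x    obj.z    obj.vx   obj.vz 
     41  0.1254   +0.121  +0.030  +0.615  -0.298
     82  0.2508   +0.237  -0.026  +1.229  -0.597
    123  0.3761   +0.430  -0.120  +1.844  -0.895


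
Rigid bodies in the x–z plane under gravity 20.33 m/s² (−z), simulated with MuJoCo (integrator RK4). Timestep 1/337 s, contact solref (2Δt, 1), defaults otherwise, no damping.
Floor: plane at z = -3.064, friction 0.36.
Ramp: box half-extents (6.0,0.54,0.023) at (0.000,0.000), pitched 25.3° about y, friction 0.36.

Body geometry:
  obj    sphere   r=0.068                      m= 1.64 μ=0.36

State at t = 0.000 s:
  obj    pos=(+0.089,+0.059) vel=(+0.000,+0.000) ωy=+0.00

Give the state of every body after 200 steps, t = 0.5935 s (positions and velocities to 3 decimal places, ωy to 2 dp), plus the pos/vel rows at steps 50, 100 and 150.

State at t = 0.5935 s:
  obj    pos=(+1.077,-0.408) vel=(+3.330,-1.574) ωy=+54.15

Key-timestep trajectory:
   step    t(s)  obj.x    obj.z    obj.vx   obj.vz 
     50  0.1484   +0.151  +0.029  +0.833  -0.394
    100  0.2967   +0.336  -0.058  +1.665  -0.787
    150  0.4451   +0.645  -0.204  +2.497  -1.181


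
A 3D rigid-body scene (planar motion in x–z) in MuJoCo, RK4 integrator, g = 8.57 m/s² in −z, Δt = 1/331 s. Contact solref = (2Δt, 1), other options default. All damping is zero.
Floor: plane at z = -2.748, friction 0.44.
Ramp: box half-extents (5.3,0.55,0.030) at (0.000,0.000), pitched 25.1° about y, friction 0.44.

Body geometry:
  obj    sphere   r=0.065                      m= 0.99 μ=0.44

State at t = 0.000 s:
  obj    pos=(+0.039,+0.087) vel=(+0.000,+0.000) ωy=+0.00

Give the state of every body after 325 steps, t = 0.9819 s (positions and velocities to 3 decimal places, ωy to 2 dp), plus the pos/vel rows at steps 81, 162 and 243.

State at t = 0.9819 s:
  obj    pos=(+1.172,-0.444) vel=(+2.309,-1.082) ωy=+39.22

Key-timestep trajectory:
   step    t(s)  obj.x    obj.z    obj.vx   obj.vz 
     81  0.2447   +0.109  +0.054  +0.576  -0.270
    162  0.4894   +0.321  -0.045  +1.151  -0.539
    243  0.7341   +0.673  -0.210  +1.726  -0.809


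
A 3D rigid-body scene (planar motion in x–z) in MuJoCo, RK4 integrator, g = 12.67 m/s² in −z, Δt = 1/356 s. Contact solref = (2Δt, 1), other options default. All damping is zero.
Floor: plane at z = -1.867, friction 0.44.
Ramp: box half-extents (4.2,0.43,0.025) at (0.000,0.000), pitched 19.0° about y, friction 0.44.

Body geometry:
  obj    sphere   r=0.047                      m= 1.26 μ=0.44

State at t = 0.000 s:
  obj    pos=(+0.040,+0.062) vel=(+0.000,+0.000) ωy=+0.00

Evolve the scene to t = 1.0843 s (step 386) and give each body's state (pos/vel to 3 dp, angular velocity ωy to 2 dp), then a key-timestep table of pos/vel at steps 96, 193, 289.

State at t = 1.0843 s:
  obj    pos=(+1.678,-0.502) vel=(+3.021,-1.040) ωy=+67.97

Key-timestep trajectory:
   step    t(s)  obj.x    obj.z    obj.vx   obj.vz 
     96  0.2697   +0.141  +0.027  +0.751  -0.259
    193  0.5421   +0.450  -0.079  +1.510  -0.520
    289  0.8118   +0.958  -0.254  +2.262  -0.779


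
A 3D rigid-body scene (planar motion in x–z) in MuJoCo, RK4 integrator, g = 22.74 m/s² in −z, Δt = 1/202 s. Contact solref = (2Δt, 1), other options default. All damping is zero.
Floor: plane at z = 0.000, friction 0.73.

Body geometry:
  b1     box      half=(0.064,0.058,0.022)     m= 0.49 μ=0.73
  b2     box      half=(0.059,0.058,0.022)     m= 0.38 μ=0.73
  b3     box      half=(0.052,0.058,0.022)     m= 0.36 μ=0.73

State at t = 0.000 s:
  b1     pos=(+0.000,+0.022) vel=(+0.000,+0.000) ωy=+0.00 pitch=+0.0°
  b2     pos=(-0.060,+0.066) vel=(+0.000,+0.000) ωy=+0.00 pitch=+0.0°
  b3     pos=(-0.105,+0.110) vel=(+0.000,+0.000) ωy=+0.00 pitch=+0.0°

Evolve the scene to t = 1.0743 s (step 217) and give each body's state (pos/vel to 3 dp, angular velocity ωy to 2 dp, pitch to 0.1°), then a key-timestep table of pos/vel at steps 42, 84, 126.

State at t = 1.0743 s:
  b1     pos=(+0.000,+0.022) vel=(+0.000,+0.000) ωy=+0.00 pitch=+0.0°
  b2     pos=(-0.118,+0.059) vel=(+0.000,+0.000) ωy=+0.00 pitch=-90.0°
  b3     pos=(-0.184,+0.052) vel=(+0.000,+0.000) ωy=+0.00 pitch=-90.0°

Key-timestep trajectory:
   step    t(s)  b1.x    b1.z    b1.vx   b1.vz   b2.x    b2.z    b2.vx   b2.vz   b3.x    b3.z    b3.vx   b3.vz 
     42  0.2079   +0.000  +0.022  +0.000  +0.000   -0.097  +0.063  -0.139  -0.001   -0.155  +0.056  -0.056  +0.008
     84  0.4158   +0.000  +0.022  +0.000  +0.000   -0.124  +0.061  +0.019  -0.003   -0.189  +0.053  -0.197  +0.099
    126  0.6238   +0.000  +0.022  +0.000  +0.000   -0.117  +0.059  -0.003  +0.008   -0.182  +0.052  -0.197  -0.076


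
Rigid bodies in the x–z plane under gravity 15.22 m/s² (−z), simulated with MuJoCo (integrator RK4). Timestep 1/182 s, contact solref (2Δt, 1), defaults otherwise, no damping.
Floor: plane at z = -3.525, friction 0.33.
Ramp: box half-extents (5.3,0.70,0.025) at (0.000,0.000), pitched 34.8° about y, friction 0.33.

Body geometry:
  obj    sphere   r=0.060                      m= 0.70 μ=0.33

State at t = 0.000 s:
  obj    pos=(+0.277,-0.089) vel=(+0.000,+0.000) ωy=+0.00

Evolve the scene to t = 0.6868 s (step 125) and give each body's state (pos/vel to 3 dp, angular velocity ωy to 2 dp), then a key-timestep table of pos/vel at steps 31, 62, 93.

State at t = 0.6868 s:
  obj    pos=(+1.479,-0.924) vel=(+3.499,-2.432) ωy=+71.00

Key-timestep trajectory:
   step    t(s)  obj.x    obj.z    obj.vx   obj.vz 
     31  0.1703   +0.351  -0.140  +0.868  -0.603
     62  0.3407   +0.573  -0.295  +1.736  -1.207
     93  0.5110   +0.942  -0.551  +2.604  -1.810


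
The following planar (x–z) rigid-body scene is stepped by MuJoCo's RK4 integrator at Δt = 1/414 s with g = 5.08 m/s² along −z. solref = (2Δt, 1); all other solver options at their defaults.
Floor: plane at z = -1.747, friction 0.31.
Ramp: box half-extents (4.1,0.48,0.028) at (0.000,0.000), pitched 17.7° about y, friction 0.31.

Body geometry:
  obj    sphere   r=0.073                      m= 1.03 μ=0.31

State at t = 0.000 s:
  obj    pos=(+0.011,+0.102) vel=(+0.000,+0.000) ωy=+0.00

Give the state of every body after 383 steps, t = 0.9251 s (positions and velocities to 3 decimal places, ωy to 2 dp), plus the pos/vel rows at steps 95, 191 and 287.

State at t = 0.9251 s:
  obj    pos=(+0.461,-0.041) vel=(+0.972,-0.310) ωy=+13.98

Key-timestep trajectory:
   step    t(s)  obj.x    obj.z    obj.vx   obj.vz 
     95  0.2295   +0.039  +0.094  +0.241  -0.077
    191  0.4614   +0.123  +0.067  +0.485  -0.155
    287  0.6932   +0.264  +0.022  +0.729  -0.233


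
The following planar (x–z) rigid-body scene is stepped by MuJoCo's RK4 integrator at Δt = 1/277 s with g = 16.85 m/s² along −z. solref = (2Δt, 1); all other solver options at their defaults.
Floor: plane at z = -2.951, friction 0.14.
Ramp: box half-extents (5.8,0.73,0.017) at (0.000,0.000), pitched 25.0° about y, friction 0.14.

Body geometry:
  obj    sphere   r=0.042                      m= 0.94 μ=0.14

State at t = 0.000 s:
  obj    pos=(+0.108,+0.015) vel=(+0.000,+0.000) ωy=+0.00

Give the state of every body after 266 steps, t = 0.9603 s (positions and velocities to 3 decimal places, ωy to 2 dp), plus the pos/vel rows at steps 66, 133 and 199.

State at t = 0.9603 s:
  obj    pos=(+2.234,-0.977) vel=(+4.427,-2.064) ωy=+116.27

Key-timestep trajectory:
   step    t(s)  obj.x    obj.z    obj.vx   obj.vz 
     66  0.2383   +0.239  -0.046  +1.099  -0.512
    133  0.4801   +0.640  -0.233  +2.214  -1.032
    199  0.7184   +1.298  -0.540  +3.312  -1.544


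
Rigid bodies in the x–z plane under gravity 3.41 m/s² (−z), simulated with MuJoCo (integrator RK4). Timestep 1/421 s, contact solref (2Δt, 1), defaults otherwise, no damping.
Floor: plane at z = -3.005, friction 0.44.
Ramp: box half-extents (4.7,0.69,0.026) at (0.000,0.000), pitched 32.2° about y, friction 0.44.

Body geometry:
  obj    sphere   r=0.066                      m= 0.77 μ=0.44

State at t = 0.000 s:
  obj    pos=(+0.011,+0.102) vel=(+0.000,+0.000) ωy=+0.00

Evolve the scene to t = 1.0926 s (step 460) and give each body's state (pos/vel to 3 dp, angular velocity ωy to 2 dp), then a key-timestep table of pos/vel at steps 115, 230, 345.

State at t = 1.0926 s:
  obj    pos=(+0.667,-0.311) vel=(+1.200,-0.756) ωy=+21.49

Key-timestep trajectory:
   step    t(s)  obj.x    obj.z    obj.vx   obj.vz 
    115  0.2732   +0.052  +0.076  +0.300  -0.189
    230  0.5463   +0.175  -0.001  +0.600  -0.378
    345  0.8195   +0.380  -0.130  +0.900  -0.567


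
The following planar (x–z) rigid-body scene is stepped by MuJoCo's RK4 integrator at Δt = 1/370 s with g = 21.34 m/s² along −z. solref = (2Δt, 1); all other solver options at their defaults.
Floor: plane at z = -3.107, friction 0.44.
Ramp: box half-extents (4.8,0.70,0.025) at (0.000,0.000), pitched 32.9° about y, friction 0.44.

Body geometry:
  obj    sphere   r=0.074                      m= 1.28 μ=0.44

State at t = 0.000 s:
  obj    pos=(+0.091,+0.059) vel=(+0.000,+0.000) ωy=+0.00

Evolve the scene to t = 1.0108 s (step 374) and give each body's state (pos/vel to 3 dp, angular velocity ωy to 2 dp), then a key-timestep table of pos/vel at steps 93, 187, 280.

State at t = 1.0108 s:
  obj    pos=(+3.643,-2.239) vel=(+7.027,-4.546) ωy=+113.09

Key-timestep trajectory:
   step    t(s)  obj.x    obj.z    obj.vx   obj.vz 
     93  0.2514   +0.311  -0.083  +1.748  -1.131
    187  0.5054   +0.979  -0.515  +3.514  -2.273
    280  0.7568   +2.082  -1.229  +5.261  -3.403


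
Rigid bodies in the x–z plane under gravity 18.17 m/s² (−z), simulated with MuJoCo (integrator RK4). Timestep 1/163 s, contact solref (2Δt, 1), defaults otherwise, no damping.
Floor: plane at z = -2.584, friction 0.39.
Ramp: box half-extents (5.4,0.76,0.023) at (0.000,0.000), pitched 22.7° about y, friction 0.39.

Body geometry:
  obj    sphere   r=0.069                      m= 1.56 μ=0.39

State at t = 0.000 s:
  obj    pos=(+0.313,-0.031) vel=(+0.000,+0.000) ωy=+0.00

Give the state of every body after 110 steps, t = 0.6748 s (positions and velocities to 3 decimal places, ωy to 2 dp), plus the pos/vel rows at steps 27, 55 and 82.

State at t = 0.6748 s:
  obj    pos=(+1.365,-0.471) vel=(+3.118,-1.304) ωy=+48.97

Key-timestep trajectory:
   step    t(s)  obj.x    obj.z    obj.vx   obj.vz 
     27  0.1656   +0.376  -0.058  +0.766  -0.320
     55  0.3374   +0.576  -0.141  +1.559  -0.652
     82  0.5031   +0.898  -0.276  +2.324  -0.972


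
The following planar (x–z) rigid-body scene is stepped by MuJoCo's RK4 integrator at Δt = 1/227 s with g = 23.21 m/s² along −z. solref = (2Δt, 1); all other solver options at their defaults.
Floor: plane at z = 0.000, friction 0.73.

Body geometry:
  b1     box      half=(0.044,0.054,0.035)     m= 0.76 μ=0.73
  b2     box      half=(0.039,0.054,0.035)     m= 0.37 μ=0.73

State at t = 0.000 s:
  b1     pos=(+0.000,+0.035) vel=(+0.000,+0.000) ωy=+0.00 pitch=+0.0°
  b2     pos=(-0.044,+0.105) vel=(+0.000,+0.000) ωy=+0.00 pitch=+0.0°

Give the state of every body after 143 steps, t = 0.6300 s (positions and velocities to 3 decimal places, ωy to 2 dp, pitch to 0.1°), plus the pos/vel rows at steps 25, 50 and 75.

State at t = 0.6300 s:
  b1     pos=(+0.000,+0.035) vel=(+0.000,+0.000) ωy=+0.00 pitch=+0.0°
  b2     pos=(-0.087,+0.039) vel=(+0.000,+0.000) ωy=+0.00 pitch=-90.0°

Key-timestep trajectory:
   step    t(s)  b1.x    b1.z    b1.vx   b1.vz   b2.x    b2.z    b2.vx   b2.vz 
     25  0.1101   +0.000  +0.035  +0.000  +0.000   -0.045  +0.105  -0.013  +0.000
     50  0.2203   +0.000  +0.035  +0.000  +0.000   -0.050  +0.104  -0.110  -0.018
     75  0.3304   +0.000  +0.035  +0.000  +0.000   -0.080  +0.076  -0.403  -0.969


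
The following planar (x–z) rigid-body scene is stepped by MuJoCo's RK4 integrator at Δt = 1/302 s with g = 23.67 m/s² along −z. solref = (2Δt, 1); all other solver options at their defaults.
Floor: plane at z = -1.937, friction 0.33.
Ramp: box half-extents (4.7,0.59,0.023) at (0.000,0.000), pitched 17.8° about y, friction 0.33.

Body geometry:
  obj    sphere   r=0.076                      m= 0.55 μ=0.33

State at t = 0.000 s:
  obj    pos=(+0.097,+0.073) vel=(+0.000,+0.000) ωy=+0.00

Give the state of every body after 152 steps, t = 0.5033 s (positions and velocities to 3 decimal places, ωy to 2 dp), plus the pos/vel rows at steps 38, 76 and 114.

State at t = 0.5033 s:
  obj    pos=(+0.720,-0.127) vel=(+2.477,-0.795) ωy=+34.22

Key-timestep trajectory:
   step    t(s)  obj.x    obj.z    obj.vx   obj.vz 
     38  0.1258   +0.136  +0.060  +0.619  -0.199
     76  0.2517   +0.253  +0.023  +1.239  -0.398
    114  0.3775   +0.448  -0.040  +1.858  -0.596


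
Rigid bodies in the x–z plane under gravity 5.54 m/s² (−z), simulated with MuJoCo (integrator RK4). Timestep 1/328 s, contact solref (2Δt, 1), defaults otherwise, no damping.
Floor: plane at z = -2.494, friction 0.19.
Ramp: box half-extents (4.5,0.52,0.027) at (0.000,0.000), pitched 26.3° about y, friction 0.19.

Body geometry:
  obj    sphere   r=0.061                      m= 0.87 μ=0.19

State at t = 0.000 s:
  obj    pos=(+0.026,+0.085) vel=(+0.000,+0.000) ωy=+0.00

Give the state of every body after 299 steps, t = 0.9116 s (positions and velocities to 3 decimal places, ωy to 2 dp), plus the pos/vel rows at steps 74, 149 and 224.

State at t = 0.9116 s:
  obj    pos=(+0.679,-0.238) vel=(+1.433,-0.708) ωy=+26.20

Key-timestep trajectory:
   step    t(s)  obj.x    obj.z    obj.vx   obj.vz 
     74  0.2256   +0.066  +0.065  +0.355  -0.175
    149  0.4543   +0.188  +0.005  +0.714  -0.353
    224  0.6829   +0.393  -0.096  +1.074  -0.531


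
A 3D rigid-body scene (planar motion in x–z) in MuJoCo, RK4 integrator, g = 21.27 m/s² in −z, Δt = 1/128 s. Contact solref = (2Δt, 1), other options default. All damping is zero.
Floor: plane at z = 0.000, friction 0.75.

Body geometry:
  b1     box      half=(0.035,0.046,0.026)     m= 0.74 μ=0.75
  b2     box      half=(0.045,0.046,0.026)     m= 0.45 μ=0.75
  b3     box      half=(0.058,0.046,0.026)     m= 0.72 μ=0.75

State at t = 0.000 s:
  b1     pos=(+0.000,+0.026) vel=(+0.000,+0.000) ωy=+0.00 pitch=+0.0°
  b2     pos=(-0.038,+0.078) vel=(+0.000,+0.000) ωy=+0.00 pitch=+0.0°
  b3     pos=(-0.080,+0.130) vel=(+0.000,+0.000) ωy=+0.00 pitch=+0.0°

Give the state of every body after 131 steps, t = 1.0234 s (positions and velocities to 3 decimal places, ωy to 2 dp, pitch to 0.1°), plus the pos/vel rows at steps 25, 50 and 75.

State at t = 1.0234 s:
  b1     pos=(+0.000,+0.026) vel=(+0.000,+0.000) ωy=+0.00 pitch=+0.0°
  b2     pos=(-0.073,+0.045) vel=(+0.000,+0.000) ωy=+0.00 pitch=-90.0°
  b3     pos=(-0.172,+0.058) vel=(+0.000,+0.000) ωy=+0.00 pitch=-90.0°

Key-timestep trajectory:
   step    t(s)  b1.x    b1.z    b1.vx   b1.vz   b2.x    b2.z    b2.vx   b2.vz   b3.x    b3.z    b3.vx   b3.vz 
     25  0.1953   +0.000  +0.026  +0.000  +0.000   -0.082  +0.047  -0.159  +0.152   -0.153  +0.062  -0.302  +0.025
     50  0.3906   +0.000  +0.026  +0.000  +0.000   -0.075  +0.044  -0.113  +0.017   -0.186  +0.062  +0.103  -0.019
     75  0.5859   +0.000  +0.026  +0.000  +0.000   -0.073  +0.045  +0.000  +0.000   -0.175  +0.058  -0.056  +0.044


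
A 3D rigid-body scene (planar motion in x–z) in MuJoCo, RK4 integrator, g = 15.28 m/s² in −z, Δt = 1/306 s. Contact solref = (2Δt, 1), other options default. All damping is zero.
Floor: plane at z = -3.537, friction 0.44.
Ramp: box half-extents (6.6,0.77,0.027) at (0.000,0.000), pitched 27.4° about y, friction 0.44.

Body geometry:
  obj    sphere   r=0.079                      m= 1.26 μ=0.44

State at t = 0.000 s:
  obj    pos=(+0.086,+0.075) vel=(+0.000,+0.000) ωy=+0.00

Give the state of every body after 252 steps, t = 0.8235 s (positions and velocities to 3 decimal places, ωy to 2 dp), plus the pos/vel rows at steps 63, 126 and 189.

State at t = 0.8235 s:
  obj    pos=(+1.598,-0.709) vel=(+3.672,-1.904) ωy=+52.35

Key-timestep trajectory:
   step    t(s)  obj.x    obj.z    obj.vx   obj.vz 
     63  0.2059   +0.181  +0.026  +0.918  -0.476
    126  0.4118   +0.464  -0.121  +1.836  -0.952
    189  0.6176   +0.937  -0.366  +2.754  -1.428


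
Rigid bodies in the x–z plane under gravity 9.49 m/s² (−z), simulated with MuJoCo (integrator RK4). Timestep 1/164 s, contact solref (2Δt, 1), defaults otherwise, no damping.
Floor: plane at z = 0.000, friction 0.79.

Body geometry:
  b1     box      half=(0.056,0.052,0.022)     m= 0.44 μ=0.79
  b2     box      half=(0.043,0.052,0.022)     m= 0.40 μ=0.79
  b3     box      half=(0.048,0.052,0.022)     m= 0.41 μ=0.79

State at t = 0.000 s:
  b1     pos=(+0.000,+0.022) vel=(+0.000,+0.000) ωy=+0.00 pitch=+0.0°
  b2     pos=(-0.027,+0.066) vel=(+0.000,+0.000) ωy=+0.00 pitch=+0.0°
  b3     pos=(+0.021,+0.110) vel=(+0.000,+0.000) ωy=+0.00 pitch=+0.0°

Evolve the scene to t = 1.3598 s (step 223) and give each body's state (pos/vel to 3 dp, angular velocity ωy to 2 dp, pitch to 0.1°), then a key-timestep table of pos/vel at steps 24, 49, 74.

State at t = 1.3598 s:
  b1     pos=(+0.000,+0.022) vel=(+0.000,+0.000) ωy=+0.00 pitch=+0.0°
  b2     pos=(-0.027,+0.066) vel=(+0.000,+0.000) ωy=+0.00 pitch=+0.0°
  b3     pos=(+0.129,+0.022) vel=(+0.000,+0.000) ωy=+0.00 pitch=+180.0°

Key-timestep trajectory:
   step    t(s)  b1.x    b1.z    b1.vx   b1.vz   b2.x    b2.z    b2.vx   b2.vz   b3.x    b3.z    b3.vx   b3.vz 
     24  0.1463   +0.000  +0.022  +0.000  +0.000   -0.027  +0.066  -0.001  +0.000   +0.030  +0.105  +0.137  -0.105
     49  0.2988   +0.000  +0.022  +0.000  +0.000   -0.027  +0.066  +0.000  +0.000   +0.058  +0.095  +0.235  -0.053
     74  0.4512   +0.000  +0.022  +0.000  +0.000   -0.027  +0.066  +0.000  +0.000   +0.110  +0.050  +0.386  -0.824
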